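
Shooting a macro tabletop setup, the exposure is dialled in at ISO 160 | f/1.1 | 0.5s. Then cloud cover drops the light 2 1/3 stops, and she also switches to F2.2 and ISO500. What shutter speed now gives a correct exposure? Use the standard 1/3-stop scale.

3.2 s

Scene light: 2 1/3 stops darker.
Aperture: f/1.1 → f/1.2 → f/1.4 → f/1.6 → f/1.8 → f/2 → f/2.2 — 2 stops stopped down (darker).
ISO: 160 → 200 → 250 → 320 → 400 → 500 — 1 2/3 stops higher (brighter).
Net so far: 2 2/3 stops darker. Shutter speed: 0.5 → 0.6 → 0.8 → 1 → 1.3 → 1.6 → 2 → 2.5 → 3.2.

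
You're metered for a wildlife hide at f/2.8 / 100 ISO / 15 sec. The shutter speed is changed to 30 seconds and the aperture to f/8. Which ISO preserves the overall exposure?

ISO 400

Shutter speed: 15 → 30 — 1 stop slower (brighter).
Aperture: f/2.8 → f/4 → f/5.6 → f/8 — 3 stops stopped down (darker).
Net change so far: 2 stops darker. Offset with the ISO: 100 → 200 → 400.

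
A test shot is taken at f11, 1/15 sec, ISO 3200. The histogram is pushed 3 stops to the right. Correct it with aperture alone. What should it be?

Overexposed by 3 stops → need 3 stops darker.
Aperture: f/11 → f/16 → f/22 → f/32.

f/32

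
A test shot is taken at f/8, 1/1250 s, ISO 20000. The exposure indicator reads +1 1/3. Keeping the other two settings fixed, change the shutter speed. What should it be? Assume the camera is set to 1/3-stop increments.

1/3200s

Overexposed by 1 1/3 stops → need 1 1/3 stops darker.
Shutter speed: 1/1250 → 1/1600 → 1/2000 → 1/2500 → 1/3200.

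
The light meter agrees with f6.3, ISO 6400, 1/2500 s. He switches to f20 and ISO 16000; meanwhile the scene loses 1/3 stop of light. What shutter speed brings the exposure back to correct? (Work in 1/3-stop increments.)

1/500s

Scene light: 1/3 stop darker.
Aperture: f/6.3 → f/7.1 → f/8 → f/9 → f/10 → f/11 → f/13 → f/14 → f/16 → f/18 → f/20 — 3 1/3 stops narrower (darker).
ISO: 6400 → 8000 → 10000 → 12800 → 16000 — 1 1/3 stops raised (brighter).
Net so far: 2 1/3 stops darker. Shutter speed: 1/2500 → 1/2000 → 1/1600 → 1/1250 → 1/1000 → 1/800 → 1/640 → 1/500.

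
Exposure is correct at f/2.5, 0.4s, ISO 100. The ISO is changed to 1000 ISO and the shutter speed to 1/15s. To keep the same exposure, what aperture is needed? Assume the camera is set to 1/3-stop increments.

ISO: 100 → 125 → 160 → 200 → 250 → 320 → 400 → 500 → 640 → 800 → 1000 — 3 1/3 stops higher (brighter).
Shutter speed: 0.4 → 0.3 → 1/4 → 1/5 → 1/6 → 1/8 → 1/10 → 1/13 → 1/15 — 2 2/3 stops shorter (darker).
Net change so far: 2/3 stop brighter. Offset with the aperture: f/2.5 → f/2.8 → f/3.2.

f/3.2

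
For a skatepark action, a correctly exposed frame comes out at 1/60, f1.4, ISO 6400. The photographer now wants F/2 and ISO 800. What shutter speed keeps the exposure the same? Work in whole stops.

1/4s

Aperture: f/1.4 → f/2 — 1 stop stopped down (darker).
ISO: 6400 → 3200 → 1600 → 800 — 3 stops lower (darker).
Net change so far: 4 stops darker. Offset with the shutter speed: 1/60 → 1/30 → 1/15 → 1/8 → 1/4.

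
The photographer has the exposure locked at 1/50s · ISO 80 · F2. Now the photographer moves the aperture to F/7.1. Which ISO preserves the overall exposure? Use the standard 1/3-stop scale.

Aperture: f/2 → f/2.2 → f/2.5 → f/2.8 → f/3.2 → f/3.5 → f/4 → f/4.5 → f/5 → f/5.6 → f/6.3 → f/7.1 — 3 2/3 stops stopped down (darker).
Need 3 2/3 stops brighter from the ISO: 80 → 100 → 125 → 160 → 200 → 250 → 320 → 400 → 500 → 640 → 800 → 1000.

ISO 1000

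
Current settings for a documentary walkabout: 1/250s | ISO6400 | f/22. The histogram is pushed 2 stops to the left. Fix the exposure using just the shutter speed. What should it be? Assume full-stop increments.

Underexposed by 2 stops → need 2 stops brighter.
Shutter speed: 1/250 → 1/125 → 1/60.

1/60s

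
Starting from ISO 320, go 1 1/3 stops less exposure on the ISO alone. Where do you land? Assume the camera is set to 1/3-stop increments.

ISO: 320 → 250 → 200 → 160 → 125 — 1 1/3 stops lower (darker).

ISO 125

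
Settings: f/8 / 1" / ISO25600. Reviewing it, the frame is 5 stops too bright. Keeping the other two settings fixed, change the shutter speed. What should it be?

Overexposed by 5 stops → need 5 stops darker.
Shutter speed: 1 → 1/2 → 1/4 → 1/8 → 1/15 → 1/30.

1/30s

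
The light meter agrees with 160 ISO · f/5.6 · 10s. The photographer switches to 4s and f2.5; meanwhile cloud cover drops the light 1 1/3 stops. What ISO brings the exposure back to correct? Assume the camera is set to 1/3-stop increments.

ISO 200

Scene light: 1 1/3 stops darker.
Shutter speed: 10 → 8 → 6 → 5 → 4 — 1 1/3 stops shorter (darker).
Aperture: f/5.6 → f/5 → f/4.5 → f/4 → f/3.5 → f/3.2 → f/2.8 → f/2.5 — 2 1/3 stops larger aperture (brighter).
Net so far: 1/3 stop darker. ISO: 160 → 200.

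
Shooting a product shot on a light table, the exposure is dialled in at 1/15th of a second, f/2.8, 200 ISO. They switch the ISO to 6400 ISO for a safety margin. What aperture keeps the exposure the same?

ISO: 200 → 400 → 800 → 1600 → 3200 → 6400 — 5 stops higher (brighter).
Need 5 stops darker from the aperture: f/2.8 → f/4 → f/5.6 → f/8 → f/11 → f/16.

f/16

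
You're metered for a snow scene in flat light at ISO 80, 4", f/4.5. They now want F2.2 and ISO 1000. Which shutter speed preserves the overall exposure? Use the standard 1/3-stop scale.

Aperture: f/4.5 → f/4 → f/3.5 → f/3.2 → f/2.8 → f/2.5 → f/2.2 — 2 stops wider (brighter).
ISO: 80 → 100 → 125 → 160 → 200 → 250 → 320 → 400 → 500 → 640 → 800 → 1000 — 3 2/3 stops raised (brighter).
Net change so far: 5 2/3 stops brighter. Offset with the shutter speed: 4 → 3.2 → 2.5 → 2 → 1.6 → 1.3 → 1 → 0.8 → 0.6 → 0.5 → 0.4 → 0.3 → 1/4 → 1/5 → 1/6 → 1/8 → 1/10 → 1/13.

1/13s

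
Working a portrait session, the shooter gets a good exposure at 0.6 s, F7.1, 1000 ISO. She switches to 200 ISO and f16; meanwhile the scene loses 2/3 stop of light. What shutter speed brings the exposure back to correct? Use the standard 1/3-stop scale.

Scene light: 2/3 stop darker.
ISO: 1000 → 800 → 640 → 500 → 400 → 320 → 250 → 200 — 2 1/3 stops lower (darker).
Aperture: f/7.1 → f/8 → f/9 → f/10 → f/11 → f/13 → f/14 → f/16 — 2 1/3 stops smaller aperture (darker).
Net so far: 5 1/3 stops darker. Shutter speed: 0.6 → 0.8 → 1 → 1.3 → 1.6 → 2 → 2.5 → 3.2 → 4 → 5 → 6 → 8 → 10 → 13 → 15 → 20 → 25.

25 s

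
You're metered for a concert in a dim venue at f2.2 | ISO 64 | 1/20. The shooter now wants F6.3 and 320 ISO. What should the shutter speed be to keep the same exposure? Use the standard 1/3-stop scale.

Aperture: f/2.2 → f/2.5 → f/2.8 → f/3.2 → f/3.5 → f/4 → f/4.5 → f/5 → f/5.6 → f/6.3 — 3 stops narrower (darker).
ISO: 64 → 80 → 100 → 125 → 160 → 200 → 250 → 320 — 2 1/3 stops higher (brighter).
Net change so far: 2/3 stop darker. Offset with the shutter speed: 1/20 → 1/15 → 1/13.

1/13s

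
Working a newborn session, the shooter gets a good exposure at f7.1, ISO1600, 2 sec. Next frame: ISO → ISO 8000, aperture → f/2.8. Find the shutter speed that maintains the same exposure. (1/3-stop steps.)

1/15s

ISO: 1600 → 2000 → 2500 → 3200 → 4000 → 5000 → 6400 → 8000 — 2 1/3 stops higher (brighter).
Aperture: f/7.1 → f/6.3 → f/5.6 → f/5 → f/4.5 → f/4 → f/3.5 → f/3.2 → f/2.8 — 2 2/3 stops opened up (brighter).
Net change so far: 5 stops brighter. Offset with the shutter speed: 2 → 1.6 → 1.3 → 1 → 0.8 → 0.6 → 0.5 → 0.4 → 0.3 → 1/4 → 1/5 → 1/6 → 1/8 → 1/10 → 1/13 → 1/15.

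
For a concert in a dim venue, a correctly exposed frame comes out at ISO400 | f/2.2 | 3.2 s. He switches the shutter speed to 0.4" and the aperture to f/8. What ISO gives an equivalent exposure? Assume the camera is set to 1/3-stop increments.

ISO 40000

Shutter speed: 3.2 → 2.5 → 2 → 1.6 → 1.3 → 1 → 0.8 → 0.6 → 0.5 → 0.4 — 3 stops faster (darker).
Aperture: f/2.2 → f/2.5 → f/2.8 → f/3.2 → f/3.5 → f/4 → f/4.5 → f/5 → f/5.6 → f/6.3 → f/7.1 → f/8 — 3 2/3 stops stopped down (darker).
Net change so far: 6 2/3 stops darker. Offset with the ISO: 400 → 500 → 640 → 800 → 1000 → 1250 → 1600 → 2000 → 2500 → 3200 → 4000 → 5000 → 6400 → 8000 → 10000 → 12800 → 16000 → 20000 → 25600 → 32000 → 40000.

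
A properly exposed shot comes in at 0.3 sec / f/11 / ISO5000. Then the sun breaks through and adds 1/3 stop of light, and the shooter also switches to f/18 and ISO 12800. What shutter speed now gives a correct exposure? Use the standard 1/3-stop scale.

Scene light: 1/3 stop brighter.
Aperture: f/11 → f/13 → f/14 → f/16 → f/18 — 1 1/3 stops narrower (darker).
ISO: 5000 → 6400 → 8000 → 10000 → 12800 — 1 1/3 stops higher (brighter).
Net so far: 1/3 stop brighter. Shutter speed: 0.3 → 1/4.

1/4s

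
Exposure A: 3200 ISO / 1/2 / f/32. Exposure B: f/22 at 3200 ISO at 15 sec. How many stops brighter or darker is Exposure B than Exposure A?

Aperture: f/32 → f/22 — 1 stop wider (brighter).
Shutter speed: 1/2 → 1 → 2 → 4 → 8 → 15 — 5 stops longer (brighter).
ISO: unchanged.
Net: +1 +5 = +6 stops.

6 stops brighter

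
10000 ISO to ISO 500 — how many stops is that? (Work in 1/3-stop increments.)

4 1/3 stops

10000 → 8000 → 6400 → 5000 → 4000 → 3200 → 2500 → 2000 → 1600 → 1250 → 1000 → 800 → 640 → 500 — count the steps: 13 third-stops = 4 1/3 stops.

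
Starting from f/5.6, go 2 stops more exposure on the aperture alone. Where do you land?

Aperture: f/5.6 → f/4 → f/2.8 — 2 stops wider (brighter).

f/2.8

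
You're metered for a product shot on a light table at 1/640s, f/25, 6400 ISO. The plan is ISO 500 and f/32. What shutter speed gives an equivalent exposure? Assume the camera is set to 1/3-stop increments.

ISO: 6400 → 5000 → 4000 → 3200 → 2500 → 2000 → 1600 → 1250 → 1000 → 800 → 640 → 500 — 3 2/3 stops lower (darker).
Aperture: f/25 → f/29 → f/32 — 2/3 stop narrower (darker).
Net change so far: 4 1/3 stops darker. Offset with the shutter speed: 1/640 → 1/500 → 1/400 → 1/320 → 1/250 → 1/200 → 1/160 → 1/125 → 1/100 → 1/80 → 1/60 → 1/50 → 1/40 → 1/30.

1/30s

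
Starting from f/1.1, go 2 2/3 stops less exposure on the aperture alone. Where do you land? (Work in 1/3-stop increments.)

Aperture: f/1.1 → f/1.2 → f/1.4 → f/1.6 → f/1.8 → f/2 → f/2.2 → f/2.5 → f/2.8 — 2 2/3 stops smaller aperture (darker).

f/2.8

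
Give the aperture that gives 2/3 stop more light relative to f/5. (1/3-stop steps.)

Aperture: f/5 → f/4.5 → f/4 — 2/3 stop opened up (brighter).

f/4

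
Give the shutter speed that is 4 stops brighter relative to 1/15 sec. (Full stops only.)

Shutter speed: 1/15 → 1/8 → 1/4 → 1/2 → 1 — 4 stops longer (brighter).

1 s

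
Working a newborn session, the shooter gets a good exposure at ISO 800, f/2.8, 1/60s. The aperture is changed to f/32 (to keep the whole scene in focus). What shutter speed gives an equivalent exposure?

Aperture: f/2.8 → f/4 → f/5.6 → f/8 → f/11 → f/16 → f/22 → f/32 — 7 stops stopped down (darker).
Need 7 stops brighter from the shutter speed: 1/60 → 1/30 → 1/15 → 1/8 → 1/4 → 1/2 → 1 → 2.

2 s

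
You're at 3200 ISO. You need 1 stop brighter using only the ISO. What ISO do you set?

ISO 6400

ISO: 3200 → 6400 — 1 stop higher (brighter).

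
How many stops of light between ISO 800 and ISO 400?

800 → 400 — count the steps: 1 stop.

1 stop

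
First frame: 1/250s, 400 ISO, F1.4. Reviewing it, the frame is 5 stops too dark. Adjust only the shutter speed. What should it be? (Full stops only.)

1/8s

Underexposed by 5 stops → need 5 stops brighter.
Shutter speed: 1/250 → 1/125 → 1/60 → 1/30 → 1/15 → 1/8.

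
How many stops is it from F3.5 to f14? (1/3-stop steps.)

f/3.5 → f/4 → f/4.5 → f/5 → f/5.6 → f/6.3 → f/7.1 → f/8 → f/9 → f/10 → f/11 → f/13 → f/14 — count the steps: 12 third-stops = 4 stops.

4 stops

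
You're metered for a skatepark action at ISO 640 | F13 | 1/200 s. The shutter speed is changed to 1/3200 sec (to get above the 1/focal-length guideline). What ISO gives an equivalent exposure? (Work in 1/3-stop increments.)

ISO 10000

Shutter speed: 1/200 → 1/250 → 1/320 → 1/400 → 1/500 → 1/640 → 1/800 → 1/1000 → 1/1250 → 1/1600 → 1/2000 → 1/2500 → 1/3200 — 4 stops shorter (darker).
Need 4 stops brighter from the ISO: 640 → 800 → 1000 → 1250 → 1600 → 2000 → 2500 → 3200 → 4000 → 5000 → 6400 → 8000 → 10000.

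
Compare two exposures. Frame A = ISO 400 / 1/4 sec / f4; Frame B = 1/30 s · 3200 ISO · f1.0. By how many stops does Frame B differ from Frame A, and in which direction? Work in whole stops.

Aperture: f/4 → f/2.8 → f/2 → f/1.4 → f/1.0 — 4 stops larger aperture (brighter).
Shutter speed: 1/4 → 1/8 → 1/15 → 1/30 — 3 stops shorter (darker).
ISO: 400 → 800 → 1600 → 3200 — 3 stops higher (brighter).
Net: +4 −3 +3 = +4 stops.

4 stops brighter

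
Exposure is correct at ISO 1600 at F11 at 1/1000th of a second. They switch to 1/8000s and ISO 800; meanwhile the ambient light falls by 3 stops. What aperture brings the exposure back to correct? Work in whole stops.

Scene light: 3 stops darker.
Shutter speed: 1/1000 → 1/2000 → 1/4000 → 1/8000 — 3 stops faster (darker).
ISO: 1600 → 800 — 1 stop dropped (darker).
Net so far: 7 stops darker. Aperture: f/11 → f/8 → f/5.6 → f/4 → f/2.8 → f/2 → f/1.4 → f/1.0.

f/1.0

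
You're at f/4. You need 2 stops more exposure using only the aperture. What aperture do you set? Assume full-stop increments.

Aperture: f/4 → f/2.8 → f/2 — 2 stops opened up (brighter).

f/2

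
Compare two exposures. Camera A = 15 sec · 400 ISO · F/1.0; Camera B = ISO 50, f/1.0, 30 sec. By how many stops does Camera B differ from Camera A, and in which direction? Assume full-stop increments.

2 stops darker

Aperture: unchanged.
Shutter speed: 15 → 30 — 1 stop longer (brighter).
ISO: 400 → 200 → 100 → 50 — 3 stops lower (darker).
Net: +1 −3 = −2 stops.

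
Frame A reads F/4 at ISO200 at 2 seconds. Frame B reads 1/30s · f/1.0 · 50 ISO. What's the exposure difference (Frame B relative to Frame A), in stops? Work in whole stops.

4 stops darker

Aperture: f/4 → f/2.8 → f/2 → f/1.4 → f/1.0 — 4 stops wider (brighter).
Shutter speed: 2 → 1 → 1/2 → 1/4 → 1/8 → 1/15 → 1/30 — 6 stops shorter (darker).
ISO: 200 → 100 → 50 — 2 stops dropped (darker).
Net: +4 −6 −2 = −4 stops.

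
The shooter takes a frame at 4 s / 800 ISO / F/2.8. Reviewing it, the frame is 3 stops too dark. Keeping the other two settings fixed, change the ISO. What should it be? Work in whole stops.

Underexposed by 3 stops → need 3 stops brighter.
ISO: 800 → 1600 → 3200 → 6400.

ISO 6400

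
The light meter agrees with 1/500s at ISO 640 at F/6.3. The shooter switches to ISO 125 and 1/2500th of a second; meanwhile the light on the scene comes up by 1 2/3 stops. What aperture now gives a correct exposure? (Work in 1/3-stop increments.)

Scene light: 1 2/3 stops brighter.
ISO: 640 → 500 → 400 → 320 → 250 → 200 → 160 → 125 — 2 1/3 stops dropped (darker).
Shutter speed: 1/500 → 1/640 → 1/800 → 1/1000 → 1/1250 → 1/1600 → 1/2000 → 1/2500 — 2 1/3 stops faster (darker).
Net so far: 3 stops darker. Aperture: f/6.3 → f/5.6 → f/5 → f/4.5 → f/4 → f/3.5 → f/3.2 → f/2.8 → f/2.5 → f/2.2.

f/2.2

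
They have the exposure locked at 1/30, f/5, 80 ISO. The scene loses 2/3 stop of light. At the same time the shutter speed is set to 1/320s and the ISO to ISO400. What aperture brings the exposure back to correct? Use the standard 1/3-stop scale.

Scene light: 2/3 stop darker.
Shutter speed: 1/30 → 1/40 → 1/50 → 1/60 → 1/80 → 1/100 → 1/125 → 1/160 → 1/200 → 1/250 → 1/320 — 3 1/3 stops shorter (darker).
ISO: 80 → 100 → 125 → 160 → 200 → 250 → 320 → 400 — 2 1/3 stops raised (brighter).
Net so far: 1 2/3 stops darker. Aperture: f/5 → f/4.5 → f/4 → f/3.5 → f/3.2 → f/2.8.

f/2.8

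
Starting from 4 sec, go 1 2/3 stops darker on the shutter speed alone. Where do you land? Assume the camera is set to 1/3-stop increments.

1.3 s

Shutter speed: 4 → 3.2 → 2.5 → 2 → 1.6 → 1.3 — 1 2/3 stops shorter (darker).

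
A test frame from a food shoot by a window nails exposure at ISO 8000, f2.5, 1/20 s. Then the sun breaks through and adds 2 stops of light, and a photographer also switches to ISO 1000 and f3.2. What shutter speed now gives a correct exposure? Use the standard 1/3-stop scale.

Scene light: 2 stops brighter.
ISO: 8000 → 6400 → 5000 → 4000 → 3200 → 2500 → 2000 → 1600 → 1250 → 1000 — 3 stops lower (darker).
Aperture: f/2.5 → f/2.8 → f/3.2 — 2/3 stop narrower (darker).
Net so far: 1 2/3 stops darker. Shutter speed: 1/20 → 1/15 → 1/13 → 1/10 → 1/8 → 1/6.

1/6s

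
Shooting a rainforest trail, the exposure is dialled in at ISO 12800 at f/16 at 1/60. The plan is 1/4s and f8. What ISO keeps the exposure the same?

ISO 200

Shutter speed: 1/60 → 1/30 → 1/15 → 1/8 → 1/4 — 4 stops slower (brighter).
Aperture: f/16 → f/11 → f/8 — 2 stops larger aperture (brighter).
Net change so far: 6 stops brighter. Offset with the ISO: 12800 → 6400 → 3200 → 1600 → 800 → 400 → 200.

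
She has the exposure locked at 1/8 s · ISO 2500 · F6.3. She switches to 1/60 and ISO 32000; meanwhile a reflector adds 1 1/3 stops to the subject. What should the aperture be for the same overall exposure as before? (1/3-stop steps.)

f/13

Scene light: 1 1/3 stops brighter.
Shutter speed: 1/8 → 1/10 → 1/13 → 1/15 → 1/20 → 1/25 → 1/30 → 1/40 → 1/50 → 1/60 — 3 stops faster (darker).
ISO: 2500 → 3200 → 4000 → 5000 → 6400 → 8000 → 10000 → 12800 → 16000 → 20000 → 25600 → 32000 — 3 2/3 stops higher (brighter).
Net so far: 2 stops brighter. Aperture: f/6.3 → f/7.1 → f/8 → f/9 → f/10 → f/11 → f/13.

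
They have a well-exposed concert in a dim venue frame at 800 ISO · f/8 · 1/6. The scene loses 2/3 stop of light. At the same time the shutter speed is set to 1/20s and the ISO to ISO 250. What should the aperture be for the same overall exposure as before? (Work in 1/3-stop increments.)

Scene light: 2/3 stop darker.
Shutter speed: 1/6 → 1/8 → 1/10 → 1/13 → 1/15 → 1/20 — 1 2/3 stops faster (darker).
ISO: 800 → 640 → 500 → 400 → 320 → 250 — 1 2/3 stops lower (darker).
Net so far: 4 stops darker. Aperture: f/8 → f/7.1 → f/6.3 → f/5.6 → f/5 → f/4.5 → f/4 → f/3.5 → f/3.2 → f/2.8 → f/2.5 → f/2.2 → f/2.

f/2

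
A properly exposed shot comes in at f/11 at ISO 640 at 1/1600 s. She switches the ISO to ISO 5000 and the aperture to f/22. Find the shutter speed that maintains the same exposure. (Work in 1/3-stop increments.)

1/3200s

ISO: 640 → 800 → 1000 → 1250 → 1600 → 2000 → 2500 → 3200 → 4000 → 5000 — 3 stops raised (brighter).
Aperture: f/11 → f/13 → f/14 → f/16 → f/18 → f/20 → f/22 — 2 stops stopped down (darker).
Net change so far: 1 stop brighter. Offset with the shutter speed: 1/1600 → 1/2000 → 1/2500 → 1/3200.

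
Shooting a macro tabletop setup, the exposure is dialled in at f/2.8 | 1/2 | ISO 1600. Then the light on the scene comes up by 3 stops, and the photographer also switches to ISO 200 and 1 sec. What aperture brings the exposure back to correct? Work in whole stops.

f/4

Scene light: 3 stops brighter.
ISO: 1600 → 800 → 400 → 200 — 3 stops lower (darker).
Shutter speed: 1/2 → 1 — 1 stop longer (brighter).
Net so far: 1 stop brighter. Aperture: f/2.8 → f/4.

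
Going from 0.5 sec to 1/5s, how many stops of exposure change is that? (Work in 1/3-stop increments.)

0.5 → 0.4 → 0.3 → 1/4 → 1/5 — count the steps: 4 third-stops = 1 1/3 stops.

1 1/3 stops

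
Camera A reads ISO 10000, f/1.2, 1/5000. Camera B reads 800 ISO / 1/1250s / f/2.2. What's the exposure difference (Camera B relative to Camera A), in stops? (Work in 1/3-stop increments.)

Aperture: f/1.2 → f/1.4 → f/1.6 → f/1.8 → f/2 → f/2.2 — 1 2/3 stops stopped down (darker).
Shutter speed: 1/5000 → 1/4000 → 1/3200 → 1/2500 → 1/2000 → 1/1600 → 1/1250 — 2 stops longer (brighter).
ISO: 10000 → 8000 → 6400 → 5000 → 4000 → 3200 → 2500 → 2000 → 1600 → 1250 → 1000 → 800 — 3 2/3 stops lower (darker).
Net: −1 2/3 +2 −3 2/3 = −3 1/3 stops.

3 1/3 stops darker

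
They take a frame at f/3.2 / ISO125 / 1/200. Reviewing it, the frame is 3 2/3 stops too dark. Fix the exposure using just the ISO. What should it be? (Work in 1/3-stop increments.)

Underexposed by 3 2/3 stops → need 3 2/3 stops brighter.
ISO: 125 → 160 → 200 → 250 → 320 → 400 → 500 → 640 → 800 → 1000 → 1250 → 1600.

ISO 1600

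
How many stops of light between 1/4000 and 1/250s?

4 stops

1/4000 → 1/2000 → 1/1000 → 1/500 → 1/250 — count the steps: 4 stops.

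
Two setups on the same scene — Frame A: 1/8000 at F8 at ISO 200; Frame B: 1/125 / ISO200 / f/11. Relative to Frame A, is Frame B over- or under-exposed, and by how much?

Aperture: f/8 → f/11 — 1 stop narrower (darker).
Shutter speed: 1/8000 → 1/4000 → 1/2000 → 1/1000 → 1/500 → 1/250 → 1/125 — 6 stops longer (brighter).
ISO: unchanged.
Net: −1 +6 = +5 stops.

5 stops brighter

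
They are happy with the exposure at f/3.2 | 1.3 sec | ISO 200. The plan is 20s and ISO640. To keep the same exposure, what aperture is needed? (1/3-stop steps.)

Shutter speed: 1.3 → 1.6 → 2 → 2.5 → 3.2 → 4 → 5 → 6 → 8 → 10 → 13 → 15 → 20 — 4 stops longer (brighter).
ISO: 200 → 250 → 320 → 400 → 500 → 640 — 1 2/3 stops raised (brighter).
Net change so far: 5 2/3 stops brighter. Offset with the aperture: f/3.2 → f/3.5 → f/4 → f/4.5 → f/5 → f/5.6 → f/6.3 → f/7.1 → f/8 → f/9 → f/10 → f/11 → f/13 → f/14 → f/16 → f/18 → f/20 → f/22.

f/22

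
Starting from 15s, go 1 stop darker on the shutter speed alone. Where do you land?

Shutter speed: 15 → 8 — 1 stop shorter (darker).

8 s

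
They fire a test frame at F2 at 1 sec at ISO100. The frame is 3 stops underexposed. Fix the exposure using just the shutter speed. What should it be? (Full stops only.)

8 s

Underexposed by 3 stops → need 3 stops brighter.
Shutter speed: 1 → 2 → 4 → 8.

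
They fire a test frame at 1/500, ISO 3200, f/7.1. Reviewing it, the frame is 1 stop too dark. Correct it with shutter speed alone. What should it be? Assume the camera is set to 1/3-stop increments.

Underexposed by 1 stop → need 1 stop brighter.
Shutter speed: 1/500 → 1/400 → 1/320 → 1/250.

1/250s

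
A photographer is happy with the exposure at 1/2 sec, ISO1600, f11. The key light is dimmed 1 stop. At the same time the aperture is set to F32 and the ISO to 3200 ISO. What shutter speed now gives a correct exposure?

Scene light: 1 stop darker.
Aperture: f/11 → f/16 → f/22 → f/32 — 3 stops narrower (darker).
ISO: 1600 → 3200 — 1 stop higher (brighter).
Net so far: 3 stops darker. Shutter speed: 1/2 → 1 → 2 → 4.

4 s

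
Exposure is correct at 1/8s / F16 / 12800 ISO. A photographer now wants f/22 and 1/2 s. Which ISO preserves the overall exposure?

ISO 6400

Aperture: f/16 → f/22 — 1 stop smaller aperture (darker).
Shutter speed: 1/8 → 1/4 → 1/2 — 2 stops longer (brighter).
Net change so far: 1 stop brighter. Offset with the ISO: 12800 → 6400.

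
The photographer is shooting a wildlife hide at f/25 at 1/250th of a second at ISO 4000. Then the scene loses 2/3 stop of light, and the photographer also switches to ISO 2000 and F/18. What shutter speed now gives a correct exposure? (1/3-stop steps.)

Scene light: 2/3 stop darker.
ISO: 4000 → 3200 → 2500 → 2000 — 1 stop dropped (darker).
Aperture: f/25 → f/22 → f/20 → f/18 — 1 stop larger aperture (brighter).
Net so far: 2/3 stop darker. Shutter speed: 1/250 → 1/200 → 1/160.

1/160s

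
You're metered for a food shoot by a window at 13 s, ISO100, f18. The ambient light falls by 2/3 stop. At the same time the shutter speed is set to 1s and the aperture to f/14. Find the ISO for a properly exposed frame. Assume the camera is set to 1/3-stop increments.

Scene light: 2/3 stop darker.
Shutter speed: 13 → 10 → 8 → 6 → 5 → 4 → 3.2 → 2.5 → 2 → 1.6 → 1.3 → 1 — 3 2/3 stops faster (darker).
Aperture: f/18 → f/16 → f/14 — 2/3 stop wider (brighter).
Net so far: 3 2/3 stops darker. ISO: 100 → 125 → 160 → 200 → 250 → 320 → 400 → 500 → 640 → 800 → 1000 → 1250.

ISO 1250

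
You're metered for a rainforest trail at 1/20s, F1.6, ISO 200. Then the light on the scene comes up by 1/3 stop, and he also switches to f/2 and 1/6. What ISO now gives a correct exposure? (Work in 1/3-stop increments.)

ISO 80

Scene light: 1/3 stop brighter.
Aperture: f/1.6 → f/1.8 → f/2 — 2/3 stop smaller aperture (darker).
Shutter speed: 1/20 → 1/15 → 1/13 → 1/10 → 1/8 → 1/6 — 1 2/3 stops slower (brighter).
Net so far: 1 1/3 stops brighter. ISO: 200 → 160 → 125 → 100 → 80.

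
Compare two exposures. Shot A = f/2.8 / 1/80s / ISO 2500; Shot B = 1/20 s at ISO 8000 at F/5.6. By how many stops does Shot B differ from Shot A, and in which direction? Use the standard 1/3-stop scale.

Aperture: f/2.8 → f/3.2 → f/3.5 → f/4 → f/4.5 → f/5 → f/5.6 — 2 stops stopped down (darker).
Shutter speed: 1/80 → 1/60 → 1/50 → 1/40 → 1/30 → 1/25 → 1/20 — 2 stops slower (brighter).
ISO: 2500 → 3200 → 4000 → 5000 → 6400 → 8000 — 1 2/3 stops raised (brighter).
Net: −2 +2 +1 2/3 = +1 2/3 stops.

1 2/3 stops brighter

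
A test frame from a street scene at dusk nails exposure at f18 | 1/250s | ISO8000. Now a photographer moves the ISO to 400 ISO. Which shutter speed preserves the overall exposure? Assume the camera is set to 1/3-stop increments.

1/13s

ISO: 8000 → 6400 → 5000 → 4000 → 3200 → 2500 → 2000 → 1600 → 1250 → 1000 → 800 → 640 → 500 → 400 — 4 1/3 stops dropped (darker).
Need 4 1/3 stops brighter from the shutter speed: 1/250 → 1/200 → 1/160 → 1/125 → 1/100 → 1/80 → 1/60 → 1/50 → 1/40 → 1/30 → 1/25 → 1/20 → 1/15 → 1/13.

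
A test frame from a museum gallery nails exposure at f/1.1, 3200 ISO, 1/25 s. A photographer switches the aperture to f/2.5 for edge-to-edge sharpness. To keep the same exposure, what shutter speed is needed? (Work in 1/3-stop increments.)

1/5s

Aperture: f/1.1 → f/1.2 → f/1.4 → f/1.6 → f/1.8 → f/2 → f/2.2 → f/2.5 — 2 1/3 stops smaller aperture (darker).
Need 2 1/3 stops brighter from the shutter speed: 1/25 → 1/20 → 1/15 → 1/13 → 1/10 → 1/8 → 1/6 → 1/5.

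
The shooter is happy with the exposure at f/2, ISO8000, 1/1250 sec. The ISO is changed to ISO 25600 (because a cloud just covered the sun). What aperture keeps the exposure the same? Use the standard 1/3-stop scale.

f/3.5

ISO: 8000 → 10000 → 12800 → 16000 → 20000 → 25600 — 1 2/3 stops raised (brighter).
Need 1 2/3 stops darker from the aperture: f/2 → f/2.2 → f/2.5 → f/2.8 → f/3.2 → f/3.5.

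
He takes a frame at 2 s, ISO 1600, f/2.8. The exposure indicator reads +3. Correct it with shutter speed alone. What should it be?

Overexposed by 3 stops → need 3 stops darker.
Shutter speed: 2 → 1 → 1/2 → 1/4.

1/4s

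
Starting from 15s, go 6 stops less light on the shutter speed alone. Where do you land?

Shutter speed: 15 → 8 → 4 → 2 → 1 → 1/2 → 1/4 — 6 stops shorter (darker).

1/4s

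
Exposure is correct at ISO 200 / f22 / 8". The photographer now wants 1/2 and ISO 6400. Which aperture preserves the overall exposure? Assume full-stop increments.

f/32

Shutter speed: 8 → 4 → 2 → 1 → 1/2 — 4 stops faster (darker).
ISO: 200 → 400 → 800 → 1600 → 3200 → 6400 — 5 stops raised (brighter).
Net change so far: 1 stop brighter. Offset with the aperture: f/22 → f/32.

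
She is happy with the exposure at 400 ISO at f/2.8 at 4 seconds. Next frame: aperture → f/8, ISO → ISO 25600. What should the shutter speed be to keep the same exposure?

1/2s

Aperture: f/2.8 → f/4 → f/5.6 → f/8 — 3 stops stopped down (darker).
ISO: 400 → 800 → 1600 → 3200 → 6400 → 12800 → 25600 — 6 stops raised (brighter).
Net change so far: 3 stops brighter. Offset with the shutter speed: 4 → 2 → 1 → 1/2.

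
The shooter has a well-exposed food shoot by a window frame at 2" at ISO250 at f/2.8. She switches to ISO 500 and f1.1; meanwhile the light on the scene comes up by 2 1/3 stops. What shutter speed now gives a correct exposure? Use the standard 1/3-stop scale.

Scene light: 2 1/3 stops brighter.
ISO: 250 → 320 → 400 → 500 — 1 stop raised (brighter).
Aperture: f/2.8 → f/2.5 → f/2.2 → f/2 → f/1.8 → f/1.6 → f/1.4 → f/1.2 → f/1.1 — 2 2/3 stops larger aperture (brighter).
Net so far: 6 stops brighter. Shutter speed: 2 → 1.6 → 1.3 → 1 → 0.8 → 0.6 → 0.5 → 0.4 → 0.3 → 1/4 → 1/5 → 1/6 → 1/8 → 1/10 → 1/13 → 1/15 → 1/20 → 1/25 → 1/30.

1/30s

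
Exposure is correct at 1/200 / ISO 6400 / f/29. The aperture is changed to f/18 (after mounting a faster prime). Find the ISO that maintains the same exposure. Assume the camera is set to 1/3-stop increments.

ISO 2500

Aperture: f/29 → f/25 → f/22 → f/20 → f/18 — 1 1/3 stops wider (brighter).
Need 1 1/3 stops darker from the ISO: 6400 → 5000 → 4000 → 3200 → 2500.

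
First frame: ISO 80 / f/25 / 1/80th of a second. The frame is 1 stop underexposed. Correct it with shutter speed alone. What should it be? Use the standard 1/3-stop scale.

Underexposed by 1 stop → need 1 stop brighter.
Shutter speed: 1/80 → 1/60 → 1/50 → 1/40.

1/40s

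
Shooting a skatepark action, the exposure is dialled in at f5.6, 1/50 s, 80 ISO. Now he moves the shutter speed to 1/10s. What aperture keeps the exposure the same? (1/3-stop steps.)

f/13

Shutter speed: 1/50 → 1/40 → 1/30 → 1/25 → 1/20 → 1/15 → 1/13 → 1/10 — 2 1/3 stops longer (brighter).
Need 2 1/3 stops darker from the aperture: f/5.6 → f/6.3 → f/7.1 → f/8 → f/9 → f/10 → f/11 → f/13.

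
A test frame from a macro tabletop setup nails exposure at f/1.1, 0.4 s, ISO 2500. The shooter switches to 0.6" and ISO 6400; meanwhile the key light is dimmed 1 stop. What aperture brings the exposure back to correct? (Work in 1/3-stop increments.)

Scene light: 1 stop darker.
Shutter speed: 0.4 → 0.5 → 0.6 — 2/3 stop slower (brighter).
ISO: 2500 → 3200 → 4000 → 5000 → 6400 — 1 1/3 stops higher (brighter).
Net so far: 1 stop brighter. Aperture: f/1.1 → f/1.2 → f/1.4 → f/1.6.

f/1.6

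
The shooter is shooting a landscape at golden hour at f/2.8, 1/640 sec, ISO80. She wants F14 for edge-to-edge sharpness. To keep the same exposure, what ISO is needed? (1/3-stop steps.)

Aperture: f/2.8 → f/3.2 → f/3.5 → f/4 → f/4.5 → f/5 → f/5.6 → f/6.3 → f/7.1 → f/8 → f/9 → f/10 → f/11 → f/13 → f/14 — 4 2/3 stops stopped down (darker).
Need 4 2/3 stops brighter from the ISO: 80 → 100 → 125 → 160 → 200 → 250 → 320 → 400 → 500 → 640 → 800 → 1000 → 1250 → 1600 → 2000.

ISO 2000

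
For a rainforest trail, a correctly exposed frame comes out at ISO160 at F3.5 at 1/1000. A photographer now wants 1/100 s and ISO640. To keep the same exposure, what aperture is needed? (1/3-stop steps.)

f/22

Shutter speed: 1/1000 → 1/800 → 1/640 → 1/500 → 1/400 → 1/320 → 1/250 → 1/200 → 1/160 → 1/125 → 1/100 — 3 1/3 stops slower (brighter).
ISO: 160 → 200 → 250 → 320 → 400 → 500 → 640 — 2 stops higher (brighter).
Net change so far: 5 1/3 stops brighter. Offset with the aperture: f/3.5 → f/4 → f/4.5 → f/5 → f/5.6 → f/6.3 → f/7.1 → f/8 → f/9 → f/10 → f/11 → f/13 → f/14 → f/16 → f/18 → f/20 → f/22.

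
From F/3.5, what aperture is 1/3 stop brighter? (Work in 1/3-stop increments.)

Aperture: f/3.5 → f/3.2 — 1/3 stop opened up (brighter).

f/3.2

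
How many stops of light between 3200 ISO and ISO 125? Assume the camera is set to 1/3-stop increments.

3200 → 2500 → 2000 → 1600 → 1250 → 1000 → 800 → 640 → 500 → 400 → 320 → 250 → 200 → 160 → 125 — count the steps: 14 third-stops = 4 2/3 stops.

4 2/3 stops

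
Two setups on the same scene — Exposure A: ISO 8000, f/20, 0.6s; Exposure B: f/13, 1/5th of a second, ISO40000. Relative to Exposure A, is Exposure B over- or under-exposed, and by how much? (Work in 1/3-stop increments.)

2 stops brighter

Aperture: f/20 → f/18 → f/16 → f/14 → f/13 — 1 1/3 stops larger aperture (brighter).
Shutter speed: 0.6 → 0.5 → 0.4 → 0.3 → 1/4 → 1/5 — 1 2/3 stops shorter (darker).
ISO: 8000 → 10000 → 12800 → 16000 → 20000 → 25600 → 32000 → 40000 — 2 1/3 stops raised (brighter).
Net: +1 1/3 −1 2/3 +2 1/3 = +2 stops.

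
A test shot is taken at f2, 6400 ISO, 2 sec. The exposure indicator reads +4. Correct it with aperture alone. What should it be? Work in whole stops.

f/8

Overexposed by 4 stops → need 4 stops darker.
Aperture: f/2 → f/2.8 → f/4 → f/5.6 → f/8.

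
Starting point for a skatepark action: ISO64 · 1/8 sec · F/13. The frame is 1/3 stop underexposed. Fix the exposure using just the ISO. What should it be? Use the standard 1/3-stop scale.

ISO 80

Underexposed by 1/3 stop → need 1/3 stop brighter.
ISO: 64 → 80.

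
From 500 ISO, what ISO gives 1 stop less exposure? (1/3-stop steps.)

ISO: 500 → 400 → 320 → 250 — 1 stop dropped (darker).

ISO 250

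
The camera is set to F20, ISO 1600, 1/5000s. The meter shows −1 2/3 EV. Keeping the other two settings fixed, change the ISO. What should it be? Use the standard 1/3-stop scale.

Underexposed by 1 2/3 stops → need 1 2/3 stops brighter.
ISO: 1600 → 2000 → 2500 → 3200 → 4000 → 5000.

ISO 5000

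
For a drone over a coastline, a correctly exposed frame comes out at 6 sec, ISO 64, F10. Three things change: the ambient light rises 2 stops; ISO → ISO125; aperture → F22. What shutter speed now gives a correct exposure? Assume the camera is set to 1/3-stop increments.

Scene light: 2 stops brighter.
ISO: 64 → 80 → 100 → 125 — 1 stop raised (brighter).
Aperture: f/10 → f/11 → f/13 → f/14 → f/16 → f/18 → f/20 → f/22 — 2 1/3 stops smaller aperture (darker).
Net so far: 2/3 stop brighter. Shutter speed: 6 → 5 → 4.

4 s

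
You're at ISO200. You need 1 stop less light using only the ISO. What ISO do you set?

ISO: 200 → 100 — 1 stop lower (darker).

ISO 100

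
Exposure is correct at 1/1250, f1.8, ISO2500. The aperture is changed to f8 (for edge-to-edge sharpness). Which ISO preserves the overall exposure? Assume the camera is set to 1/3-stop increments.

Aperture: f/1.8 → f/2 → f/2.2 → f/2.5 → f/2.8 → f/3.2 → f/3.5 → f/4 → f/4.5 → f/5 → f/5.6 → f/6.3 → f/7.1 → f/8 — 4 1/3 stops narrower (darker).
Need 4 1/3 stops brighter from the ISO: 2500 → 3200 → 4000 → 5000 → 6400 → 8000 → 10000 → 12800 → 16000 → 20000 → 25600 → 32000 → 40000 → 51200.

ISO 51200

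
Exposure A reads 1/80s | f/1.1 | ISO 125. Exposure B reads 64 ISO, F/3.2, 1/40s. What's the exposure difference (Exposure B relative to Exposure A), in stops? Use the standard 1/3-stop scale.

3 stops darker

Aperture: f/1.1 → f/1.2 → f/1.4 → f/1.6 → f/1.8 → f/2 → f/2.2 → f/2.5 → f/2.8 → f/3.2 — 3 stops stopped down (darker).
Shutter speed: 1/80 → 1/60 → 1/50 → 1/40 — 1 stop longer (brighter).
ISO: 125 → 100 → 80 → 64 — 1 stop lower (darker).
Net: −3 +1 −1 = −3 stops.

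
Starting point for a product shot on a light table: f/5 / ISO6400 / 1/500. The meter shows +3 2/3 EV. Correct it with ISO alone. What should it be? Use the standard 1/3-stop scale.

Overexposed by 3 2/3 stops → need 3 2/3 stops darker.
ISO: 6400 → 5000 → 4000 → 3200 → 2500 → 2000 → 1600 → 1250 → 1000 → 800 → 640 → 500.

ISO 500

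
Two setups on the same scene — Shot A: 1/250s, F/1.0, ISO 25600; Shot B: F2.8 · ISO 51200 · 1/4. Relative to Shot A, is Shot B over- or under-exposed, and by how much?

4 stops brighter

Aperture: f/1.0 → f/1.4 → f/2 → f/2.8 — 3 stops stopped down (darker).
Shutter speed: 1/250 → 1/125 → 1/60 → 1/30 → 1/15 → 1/8 → 1/4 — 6 stops longer (brighter).
ISO: 25600 → 51200 — 1 stop raised (brighter).
Net: −3 +6 +1 = +4 stops.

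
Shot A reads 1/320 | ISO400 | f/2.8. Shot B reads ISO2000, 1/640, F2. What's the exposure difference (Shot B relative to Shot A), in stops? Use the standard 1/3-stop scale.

Aperture: f/2.8 → f/2.5 → f/2.2 → f/2 — 1 stop larger aperture (brighter).
Shutter speed: 1/320 → 1/400 → 1/500 → 1/640 — 1 stop faster (darker).
ISO: 400 → 500 → 640 → 800 → 1000 → 1250 → 1600 → 2000 — 2 1/3 stops raised (brighter).
Net: +1 −1 +2 1/3 = +2 1/3 stops.

2 1/3 stops brighter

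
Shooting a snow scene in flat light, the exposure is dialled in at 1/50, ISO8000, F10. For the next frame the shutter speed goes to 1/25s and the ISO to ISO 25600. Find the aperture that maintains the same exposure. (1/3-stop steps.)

f/25

Shutter speed: 1/50 → 1/40 → 1/30 → 1/25 — 1 stop slower (brighter).
ISO: 8000 → 10000 → 12800 → 16000 → 20000 → 25600 — 1 2/3 stops raised (brighter).
Net change so far: 2 2/3 stops brighter. Offset with the aperture: f/10 → f/11 → f/13 → f/14 → f/16 → f/18 → f/20 → f/22 → f/25.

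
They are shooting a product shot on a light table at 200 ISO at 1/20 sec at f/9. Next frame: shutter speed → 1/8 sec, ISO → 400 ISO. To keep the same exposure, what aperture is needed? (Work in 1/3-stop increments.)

f/20

Shutter speed: 1/20 → 1/15 → 1/13 → 1/10 → 1/8 — 1 1/3 stops longer (brighter).
ISO: 200 → 250 → 320 → 400 — 1 stop raised (brighter).
Net change so far: 2 1/3 stops brighter. Offset with the aperture: f/9 → f/10 → f/11 → f/13 → f/14 → f/16 → f/18 → f/20.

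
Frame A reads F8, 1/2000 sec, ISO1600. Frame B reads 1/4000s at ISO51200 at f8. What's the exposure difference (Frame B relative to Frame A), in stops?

Aperture: unchanged.
Shutter speed: 1/2000 → 1/4000 — 1 stop faster (darker).
ISO: 1600 → 3200 → 6400 → 12800 → 25600 → 51200 — 5 stops raised (brighter).
Net: −1 +5 = +4 stops.

4 stops brighter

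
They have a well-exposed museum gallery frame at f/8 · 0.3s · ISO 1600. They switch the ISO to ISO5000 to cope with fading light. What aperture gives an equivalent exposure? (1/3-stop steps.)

f/14

ISO: 1600 → 2000 → 2500 → 3200 → 4000 → 5000 — 1 2/3 stops higher (brighter).
Need 1 2/3 stops darker from the aperture: f/8 → f/9 → f/10 → f/11 → f/13 → f/14.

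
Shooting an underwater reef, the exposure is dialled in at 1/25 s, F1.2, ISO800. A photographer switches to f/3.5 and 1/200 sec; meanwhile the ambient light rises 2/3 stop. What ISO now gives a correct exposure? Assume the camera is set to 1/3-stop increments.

Scene light: 2/3 stop brighter.
Aperture: f/1.2 → f/1.4 → f/1.6 → f/1.8 → f/2 → f/2.2 → f/2.5 → f/2.8 → f/3.2 → f/3.5 — 3 stops stopped down (darker).
Shutter speed: 1/25 → 1/30 → 1/40 → 1/50 → 1/60 → 1/80 → 1/100 → 1/125 → 1/160 → 1/200 — 3 stops faster (darker).
Net so far: 5 1/3 stops darker. ISO: 800 → 1000 → 1250 → 1600 → 2000 → 2500 → 3200 → 4000 → 5000 → 6400 → 8000 → 10000 → 12800 → 16000 → 20000 → 25600 → 32000.

ISO 32000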